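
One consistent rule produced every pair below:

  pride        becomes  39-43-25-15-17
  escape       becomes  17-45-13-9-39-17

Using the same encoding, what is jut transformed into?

The formula is n = 2×(alphabet index, a=1) + 7.
For jut: j=10→27, u=21→49, t=20→47.

27-49-47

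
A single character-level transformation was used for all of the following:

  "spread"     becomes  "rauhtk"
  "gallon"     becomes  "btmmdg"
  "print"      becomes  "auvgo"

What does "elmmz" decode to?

s(18)→r(17) and p(15)→a(0) fit y≡23x+19 (mod 26); the inverse of 23 mod 26 is 17. This is an affine cipher: with a=0,…,z=25, each position x becomes (23x+19) mod 26.
Decoding elmmz: e(4)→17·(4−19)≡5=f; l(11)→17·(11−19)≡20=u; m(12)→17·(12−19)≡11=l; m(12)→17·(12−19)≡11=l; z(25)→17·(25−19)≡24=y (all mod 26).

fully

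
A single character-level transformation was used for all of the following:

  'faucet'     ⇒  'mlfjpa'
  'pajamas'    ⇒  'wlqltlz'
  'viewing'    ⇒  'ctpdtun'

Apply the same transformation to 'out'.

zfa

The shift depends on letter class: consonant f→m is +7, but vowel a→l is +11. Two shifts are in play — +11 for a/e/i/o/u, +7 for every other letter.
On out: o(vowel)+11=z, u(vowel)+11=f, t(cons)+7=a.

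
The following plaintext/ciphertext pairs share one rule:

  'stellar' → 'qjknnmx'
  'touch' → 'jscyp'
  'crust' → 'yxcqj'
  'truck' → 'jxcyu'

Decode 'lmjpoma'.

pathway

This is an affine cipher: with a=0,…,z=25, each position x becomes (19x+12) mod 26.
Decoding lmjpoma: l(11)→11·(11−12)≡15=p; m(12)→11·(12−12)≡0=a; j(9)→11·(9−12)≡19=t; p(15)→11·(15−12)≡7=h; o(14)→11·(14−12)≡22=w; m(12)→11·(12−12)≡0=a; a(0)→11·(0−12)≡24=y (all mod 26).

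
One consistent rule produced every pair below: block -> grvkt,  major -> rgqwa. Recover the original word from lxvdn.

In block: b→g is +5, l→r is +6, o→v is +7, c→k is +8 — the shift increases by 1 each position. Each letter shifts forward by (position + 5), i.e. 5, 6, 7, … — the shift grows by one for each successive letter.
Undoing it on lxvdn: l−5=g, x−6=r, v−7=o, d−8=v, n−9=e.

grove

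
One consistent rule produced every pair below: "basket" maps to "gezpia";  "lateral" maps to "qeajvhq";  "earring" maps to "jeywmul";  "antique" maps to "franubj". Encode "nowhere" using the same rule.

ssdmiyj

Shifts by position in basket: pos 0: b→g (+5), pos 1: a→e (+4), pos 2: s→z (+7), pos 3: k→p (+5), pos 4: e→i (+4), pos 5: t→a (+7) — repeating every 3. It's a Vigenère-style cipher with numeric key [5,4,7]: position i shifts by key[i mod 3].
For nowhere: n+5=s, o+4=s, w+7=d, h+5=m, e+4=i, r+7=y, e+5=j.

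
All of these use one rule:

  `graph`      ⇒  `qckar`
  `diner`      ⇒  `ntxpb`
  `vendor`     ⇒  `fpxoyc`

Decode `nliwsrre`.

daylight

Shifts by position in graph: pos 0: g→q (+10), pos 1: r→c (+11), pos 2: a→k (+10), pos 3: p→a (+11) — repeating every 2. It's a Vigenère-style cipher with numeric key [10,11]: position i shifts by key[i mod 2].
Decoding nliwsrre: n−10=d, l−11=a, i−10=y, w−11=l, s−10=i, r−11=g, r−10=h, e−11=t.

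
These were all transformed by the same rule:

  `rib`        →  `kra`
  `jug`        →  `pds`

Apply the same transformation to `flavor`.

axejuo

The output letters match the input read backwards, each shifted +9: rib reversed is bir. Read the word backwards and shift each letter +9.
For flavor: reverse → rovalf; then shift: r+9=a, o+9=x, v+9=e, a+9=j, l+9=u, f+9=o.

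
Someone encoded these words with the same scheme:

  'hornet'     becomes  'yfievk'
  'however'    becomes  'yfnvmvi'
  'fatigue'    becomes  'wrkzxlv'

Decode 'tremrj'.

canvas

Compare letters: h→y is +17, o→f is +17, r→i is +17 — a constant shift. It's a constant shift of +17 (ROT17).
Undoing it on tremrj: t−17=c, r−17=a, e−17=n, m−17=v, r−17=a, j−17=s.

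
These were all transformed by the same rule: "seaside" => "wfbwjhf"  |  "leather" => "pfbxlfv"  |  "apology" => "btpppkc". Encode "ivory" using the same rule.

jzpvc

The shift depends on letter class: consonant s→w is +4, but vowel e→f is +1. The rule splits by letter class: vowels +1, consonants +4.
Applying it to ivory: i(vowel)+1=j, v(cons)+4=z, o(vowel)+1=p, r(cons)+4=v, y(cons)+4=c.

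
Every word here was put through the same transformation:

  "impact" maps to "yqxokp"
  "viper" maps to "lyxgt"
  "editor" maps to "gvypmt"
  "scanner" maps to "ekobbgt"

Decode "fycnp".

Treating letters as 0–25, the rule is x ↦ 11x + 14 (mod 26).
Decoding fycnp: f(5)→19·(5−14)≡11=l; y(24)→19·(24−14)≡8=i; c(2)→19·(2−14)≡6=g; n(13)→19·(13−14)≡7=h; p(15)→19·(15−14)≡19=t (all mod 26).

light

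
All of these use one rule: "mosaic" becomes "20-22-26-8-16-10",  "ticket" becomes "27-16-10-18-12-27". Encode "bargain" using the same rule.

m is letter #13 and maps to 20: an offset of 7. Letters become their 1-based position plus 7 (so a→8, b→9, …).
On bargain: b=2→9, a=1→8, r=18→25, g=7→14, a=1→8, i=9→16, n=14→21.

9-8-25-14-8-16-21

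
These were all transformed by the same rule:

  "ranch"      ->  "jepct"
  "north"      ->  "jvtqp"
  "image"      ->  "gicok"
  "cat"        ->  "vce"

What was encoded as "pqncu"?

The word is reversed, then every letter is shifted forward by 2.
Decoding pqncu: shift back: p−2=n, q−2=o, n−2=l, c−2=a, u−2=s → nolas; then reverse → salon.

salon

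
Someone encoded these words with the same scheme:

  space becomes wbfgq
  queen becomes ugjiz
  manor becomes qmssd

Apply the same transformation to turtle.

xgwxxj

It's a Vigenère-style cipher with numeric key [4,12,5]: position i shifts by key[i mod 3].
For turtle: t+4=x, u+12=g, r+5=w, t+4=x, l+12=x, e+5=j.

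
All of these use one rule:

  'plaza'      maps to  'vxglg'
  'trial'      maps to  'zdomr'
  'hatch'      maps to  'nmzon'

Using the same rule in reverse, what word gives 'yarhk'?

It's a Vigenère-style cipher with numeric key [6,12]: position i shifts by key[i mod 2].
Undoing it on yarhk: y−6=s, a−12=o, r−6=l, h−12=v, k−6=e.

solve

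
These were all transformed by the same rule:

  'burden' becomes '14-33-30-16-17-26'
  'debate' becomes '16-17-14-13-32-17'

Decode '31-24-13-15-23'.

b is letter #2 and maps to 14: an offset of 12. Letters become their 1-based position plus 12 (so a→13, b→14, …).
Undoing it on 31-24-13-15-23: 31→(31−12)÷1=19=s, 24→(24−12)÷1=12=l, 13→(13−12)÷1=1=a, 15→(15−12)÷1=3=c, 23→(23−12)÷1=11=k.

slack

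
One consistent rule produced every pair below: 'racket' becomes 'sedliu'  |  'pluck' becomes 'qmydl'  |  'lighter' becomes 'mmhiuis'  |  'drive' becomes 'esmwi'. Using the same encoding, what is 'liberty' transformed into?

mmcisuz

The shift depends on letter class: consonant r→s is +1, but vowel a→e is +4. The rule splits by letter class: vowels +4, consonants +1.
On liberty: l(cons)+1=m, i(vowel)+4=m, b(cons)+1=c, e(vowel)+4=i, r(cons)+1=s, t(cons)+1=u, y(cons)+1=z.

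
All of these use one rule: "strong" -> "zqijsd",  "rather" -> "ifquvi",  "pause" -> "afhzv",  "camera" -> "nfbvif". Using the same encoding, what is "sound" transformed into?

s(18)→z(25) and t(19)→q(16) fit y≡17x+5 (mod 26); the inverse of 17 mod 26 is 23. Treating letters as 0–25, the rule is x ↦ 17x + 5 (mod 26).
For sound: s(18)→17·18+5≡25=z; o(14)→17·14+5≡9=j; u(20)→17·20+5≡7=h; n(13)→17·13+5≡18=s; d(3)→17·3+5≡4=e (all mod 26).

zjhse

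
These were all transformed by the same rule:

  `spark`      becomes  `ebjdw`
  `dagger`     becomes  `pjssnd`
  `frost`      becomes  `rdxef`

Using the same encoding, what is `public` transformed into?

The shift depends on letter class: consonant s→e is +12, but vowel a→j is +9. Two shifts are in play — +9 for a/e/i/o/u, +12 for every other letter.
Applying it to public: p(cons)+12=b, u(vowel)+9=d, b(cons)+12=n, l(cons)+12=x, i(vowel)+9=r, c(cons)+12=o.

bdnxro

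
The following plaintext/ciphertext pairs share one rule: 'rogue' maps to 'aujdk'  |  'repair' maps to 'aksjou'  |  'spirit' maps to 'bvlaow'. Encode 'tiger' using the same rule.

cojnx

Shifts by position in rogue: pos 0: r→a (+9), pos 1: o→u (+6), pos 2: g→j (+3), pos 3: u→d (+9), pos 4: e→k (+6) — repeating every 3. A repeating key of period 3 is used — shifts +9, +6, +3 over and over.
Applying it to tiger: t+9=c, i+6=o, g+3=j, e+9=n, r+6=x.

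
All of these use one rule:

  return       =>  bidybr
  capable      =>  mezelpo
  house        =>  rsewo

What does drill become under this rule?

nvspv

Shifts by position in return: pos 0: r→b (+10), pos 1: e→i (+4), pos 2: t→d (+10), pos 3: u→y (+4) — repeating every 2. A repeating key of period 2 is used — shifts +10, +4 over and over.
For drill: d+10=n, r+4=v, i+10=s, l+4=p, l+10=v.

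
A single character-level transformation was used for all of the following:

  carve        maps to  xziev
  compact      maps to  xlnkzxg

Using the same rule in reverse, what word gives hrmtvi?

Each pair mirrors across the alphabet (c↔x, a↔z, r↔i): positions sum to 25. Letters are reflected about the middle of the alphabet (position → 25−position): Atbash.
Reversing it on hrmtvi: h↔s, r↔i, m↔n, t↔g, v↔e, i↔r.

singer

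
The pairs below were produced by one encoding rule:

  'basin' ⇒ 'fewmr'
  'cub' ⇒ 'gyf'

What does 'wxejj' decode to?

Compare letters: b→f is +4, a→e is +4, s→w is +4 — a constant shift. This is a Caesar cipher with shift 4.
Reversing it on wxejj: w−4=s, x−4=t, e−4=a, j−4=f, j−4=f.

staff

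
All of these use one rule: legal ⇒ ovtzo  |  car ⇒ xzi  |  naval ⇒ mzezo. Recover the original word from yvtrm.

begin

Letters are reflected about the middle of the alphabet (position → 25−position): Atbash.
Decoding yvtrm: y↔b, v↔e, t↔g, r↔i, m↔n.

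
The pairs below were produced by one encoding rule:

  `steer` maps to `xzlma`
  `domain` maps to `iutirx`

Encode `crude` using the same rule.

In steer: s→x is +5, t→z is +6, e→l is +7, e→m is +8 — the shift increases by 1 each position. The shift increases by 1 at each position, starting from +5: 5, 6, 7, ….
Applying it to crude: c+5=h, r+6=x, u+7=b, d+8=l, e+9=n.

hxbln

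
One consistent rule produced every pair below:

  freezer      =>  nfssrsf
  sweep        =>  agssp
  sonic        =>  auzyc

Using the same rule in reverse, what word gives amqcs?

sauce

f(5)→n(13) and r(17)→f(5) fit y≡21x+12 (mod 26); the inverse of 21 mod 26 is 5. Treating letters as 0–25, the rule is x ↦ 21x + 12 (mod 26).
Decoding amqcs: a(0)→5·(0−12)≡18=s; m(12)→5·(12−12)≡0=a; q(16)→5·(16−12)≡20=u; c(2)→5·(2−12)≡2=c; s(18)→5·(18−12)≡4=e (all mod 26).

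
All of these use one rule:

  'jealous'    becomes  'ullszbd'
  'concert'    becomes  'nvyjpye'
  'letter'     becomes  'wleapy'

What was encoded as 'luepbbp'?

Shifts by position in jealous: pos 0: j→u (+11), pos 1: e→l (+7), pos 2: a→l (+11), pos 3: l→s (+7) — repeating every 2. It's a Vigenère-style cipher with numeric key [11,7]: position i shifts by key[i mod 2].
Undoing it on luepbbp: l−11=a, u−7=n, e−11=t, p−7=i, b−11=q, b−7=u, p−11=e.

antique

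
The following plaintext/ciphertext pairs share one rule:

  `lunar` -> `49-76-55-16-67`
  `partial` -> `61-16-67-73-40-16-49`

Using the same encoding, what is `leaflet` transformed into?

The formula is n = 3×(alphabet index, a=1) + 13.
Applying it to leaflet: l=12→49, e=5→28, a=1→16, f=6→31, l=12→49, e=5→28, t=20→73.

49-28-16-31-49-28-73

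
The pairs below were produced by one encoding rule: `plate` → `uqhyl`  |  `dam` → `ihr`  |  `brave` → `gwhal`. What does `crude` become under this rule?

Two shifts are in play — +7 for a/e/i/o/u, +5 for every other letter.
Applying it to crude: c(cons)+5=h, r(cons)+5=w, u(vowel)+7=b, d(cons)+5=i, e(vowel)+7=l.

hwbil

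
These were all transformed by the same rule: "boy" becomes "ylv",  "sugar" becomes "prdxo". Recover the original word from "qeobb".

three

Compare letters: b→y is +23, o→l is +23, y→v is +23 — a constant shift. Every letter moves 23 places later in the alphabet, wrapping around z→a.
Undoing it on qeobb: q−23=t, e−23=h, o−23=r, b−23=e, b−23=e.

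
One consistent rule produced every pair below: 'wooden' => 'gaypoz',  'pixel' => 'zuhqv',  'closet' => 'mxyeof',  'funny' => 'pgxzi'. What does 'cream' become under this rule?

Shifts by position in wooden: pos 0: w→g (+10), pos 1: o→a (+12), pos 2: o→y (+10), pos 3: d→p (+12) — repeating every 2. It's a Vigenère-style cipher with numeric key [10,12]: position i shifts by key[i mod 2].
For cream: c+10=m, r+12=d, e+10=o, a+12=m, m+10=w.

mdomw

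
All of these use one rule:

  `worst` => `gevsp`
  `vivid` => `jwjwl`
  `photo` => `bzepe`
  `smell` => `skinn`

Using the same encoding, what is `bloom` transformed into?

rneek

w(22)→g(6) and o(14)→e(4) fit y≡23x+20 (mod 26); the inverse of 23 mod 26 is 17. This is an affine cipher: with a=0,…,z=25, each position x becomes (23x+20) mod 26.
Applying it to bloom: b(1)→23·1+20≡17=r; l(11)→23·11+20≡13=n; o(14)→23·14+20≡4=e; o(14)→23·14+20≡4=e; m(12)→23·12+20≡10=k (all mod 26).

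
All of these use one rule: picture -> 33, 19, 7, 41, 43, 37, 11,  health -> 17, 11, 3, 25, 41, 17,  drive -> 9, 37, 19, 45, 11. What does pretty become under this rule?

33, 37, 11, 41, 41, 51

p(#16)→33 and i(#9)→19: differences scale by 2, so n = 2·pos + 1. Each letter becomes 2×(its alphabet position, a=1..z=26) + 1.
On pretty: p=16→33, r=18→37, e=5→11, t=20→41, t=20→41, y=25→51.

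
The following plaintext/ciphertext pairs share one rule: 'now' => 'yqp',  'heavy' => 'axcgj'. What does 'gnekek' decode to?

The output letters match the input read backwards, each shifted +2: now reversed is won. Two steps: reverse the string, then apply a Caesar shift of +2.
Decoding gnekek: shift back: g−2=e, n−2=l, e−2=c, k−2=i, e−2=c, k−2=i → elcici; then reverse → icicle.

icicle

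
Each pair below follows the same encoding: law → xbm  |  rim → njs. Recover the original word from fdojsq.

The output letters match the input read backwards, each shifted +1: law reversed is wal. The word is reversed, then every letter is shifted forward by 1.
Reversing it on fdojsq: shift back: f−1=e, d−1=c, o−1=n, j−1=i, s−1=r, q−1=p → ecnirp; then reverse → prince.

prince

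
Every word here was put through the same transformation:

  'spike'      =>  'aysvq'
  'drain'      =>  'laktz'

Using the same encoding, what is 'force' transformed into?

nxbnq

Letter i (0-indexed) is shifted by i+8, so successive shifts are 8, 9, 10, ….
For force: f+8=n, o+9=x, r+10=b, c+11=n, e+12=q.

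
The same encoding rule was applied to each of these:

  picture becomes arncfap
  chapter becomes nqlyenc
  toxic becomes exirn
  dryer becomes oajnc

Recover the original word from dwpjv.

sneak

Shifts by position in picture: pos 0: p→a (+11), pos 1: i→r (+9), pos 2: c→n (+11), pos 3: t→c (+9) — repeating every 2. The shifts repeat in a cycle of length 2: positions 0,1,… shift by +11, +9, then the pattern repeats.
Undoing it on dwpjv: d−11=s, w−9=n, p−11=e, j−9=a, v−11=k.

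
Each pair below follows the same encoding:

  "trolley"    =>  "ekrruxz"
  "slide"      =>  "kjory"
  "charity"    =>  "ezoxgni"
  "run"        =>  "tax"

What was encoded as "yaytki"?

The output letters match the input read backwards, each shifted +6: trolley reversed is yellort. The word is reversed, then every letter is shifted forward by 6.
Undoing it on yaytki: shift back: y−6=s, a−6=u, y−6=s, t−6=n, k−6=e, i−6=c → susnec; then reverse → census.

census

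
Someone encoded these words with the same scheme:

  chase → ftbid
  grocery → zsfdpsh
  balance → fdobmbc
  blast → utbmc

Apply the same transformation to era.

The word is reversed, then every letter is shifted forward by 1.
On era: reverse → are; then shift: a+1=b, r+1=s, e+1=f.

bsf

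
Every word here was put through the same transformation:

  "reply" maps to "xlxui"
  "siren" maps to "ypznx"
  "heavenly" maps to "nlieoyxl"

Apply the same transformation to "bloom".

In reply: r→x is +6, e→l is +7, p→x is +8, l→u is +9 — the shift increases by 1 each position. Each letter shifts forward by (position + 6), i.e. 6, 7, 8, … — the shift grows by one for each successive letter.
On bloom: b+6=h, l+7=s, o+8=w, o+9=x, m+10=w.

hswxw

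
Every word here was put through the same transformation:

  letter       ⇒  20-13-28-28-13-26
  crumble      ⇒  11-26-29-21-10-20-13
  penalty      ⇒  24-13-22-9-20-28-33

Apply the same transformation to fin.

l is letter #12 and maps to 20: an offset of 8. Each letter is replaced by its alphabet position (a=1..z=26) + 8.
On fin: f=6→14, i=9→17, n=14→22.

14-17-22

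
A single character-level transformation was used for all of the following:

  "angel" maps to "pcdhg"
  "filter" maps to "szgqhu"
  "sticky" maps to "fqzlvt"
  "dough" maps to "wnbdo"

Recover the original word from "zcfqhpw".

a(0)→p(15) and n(13)→c(2) fit y≡11x+15 (mod 26); the inverse of 11 mod 26 is 19. This is an affine cipher: with a=0,…,z=25, each position x becomes (11x+15) mod 26.
Undoing it on zcfqhpw: z(25)→19·(25−15)≡8=i; c(2)→19·(2−15)≡13=n; f(5)→19·(5−15)≡18=s; q(16)→19·(16−15)≡19=t; h(7)→19·(7−15)≡4=e; p(15)→19·(15−15)≡0=a; w(22)→19·(22−15)≡3=d (all mod 26).

instead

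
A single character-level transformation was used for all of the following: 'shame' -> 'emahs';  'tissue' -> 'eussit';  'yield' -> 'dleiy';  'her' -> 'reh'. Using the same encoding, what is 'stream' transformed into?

maerts

The output letters match the input read backwards: shame reversed is emahs. It's just the letters in reverse order.
For stream: reverse → maerts.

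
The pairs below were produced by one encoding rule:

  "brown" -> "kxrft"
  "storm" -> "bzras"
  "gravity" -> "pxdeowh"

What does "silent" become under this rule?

The shifts repeat in a cycle of length 3: positions 0,1,… shift by +9, +6, +3, then the pattern repeats.
On silent: s+9=b, i+6=o, l+3=o, e+9=n, n+6=t, t+3=w.

boontw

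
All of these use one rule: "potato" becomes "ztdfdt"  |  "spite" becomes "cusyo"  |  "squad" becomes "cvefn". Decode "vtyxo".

loose

It's a Vigenère-style cipher with numeric key [10,5]: position i shifts by key[i mod 2].
Undoing it on vtyxo: v−10=l, t−5=o, y−10=o, x−5=s, o−10=e.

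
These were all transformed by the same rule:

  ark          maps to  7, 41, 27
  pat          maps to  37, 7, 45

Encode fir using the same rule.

17, 23, 41

With a=1..z=26, the number is 2·pos + 5.
Applying it to fir: f=6→17, i=9→23, r=18→41.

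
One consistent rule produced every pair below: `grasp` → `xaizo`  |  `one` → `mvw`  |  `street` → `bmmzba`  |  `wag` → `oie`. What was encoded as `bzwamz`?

Read the word backwards and shift each letter +8.
Reversing it on bzwamz: shift back: b−8=t, z−8=r, w−8=o, a−8=s, m−8=e, z−8=r → troser; then reverse → resort.

resort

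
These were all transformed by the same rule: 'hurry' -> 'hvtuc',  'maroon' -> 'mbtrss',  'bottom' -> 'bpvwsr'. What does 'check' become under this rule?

The shift increases by 1 at each position, starting from +0: 0, 1, 2, ….
On check: c+0=c, h+1=i, e+2=g, c+3=f, k+4=o.

cigfo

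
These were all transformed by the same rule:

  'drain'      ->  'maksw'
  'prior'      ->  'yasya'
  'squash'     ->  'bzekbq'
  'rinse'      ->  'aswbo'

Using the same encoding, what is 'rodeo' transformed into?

The rule splits by letter class: vowels +10, consonants +9.
For rodeo: r(cons)+9=a, o(vowel)+10=y, d(cons)+9=m, e(vowel)+10=o, o(vowel)+10=y.

aymoy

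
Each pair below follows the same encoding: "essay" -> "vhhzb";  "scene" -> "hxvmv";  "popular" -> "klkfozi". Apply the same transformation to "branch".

yizmxs

Each pair mirrors across the alphabet (e↔v, s↔h, s↔h): positions sum to 25. Each letter is replaced by its mirror in the alphabet: a↔z, b↔y, c↔x, and so on (the Atbash cipher).
Applying it to branch: b↔y, r↔i, a↔z, n↔m, c↔x, h↔s.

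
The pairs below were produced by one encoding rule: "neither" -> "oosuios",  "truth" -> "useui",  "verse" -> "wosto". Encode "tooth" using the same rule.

uyyui

The shift depends on letter class: consonant n→o is +1, but vowel e→o is +10. Vowels shift forward by 10 and consonants shift forward by 1.
On tooth: t(cons)+1=u, o(vowel)+10=y, o(vowel)+10=y, t(cons)+1=u, h(cons)+1=i.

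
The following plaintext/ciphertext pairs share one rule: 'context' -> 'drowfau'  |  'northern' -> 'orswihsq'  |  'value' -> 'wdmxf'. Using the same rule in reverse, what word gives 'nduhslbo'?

Shifts by position in context: pos 0: c→d (+1), pos 1: o→r (+3), pos 2: n→o (+1), pos 3: t→w (+3) — repeating every 2. The shifts repeat in a cycle of length 2: positions 0,1,… shift by +1, +3, then the pattern repeats.
Reversing it on nduhslbo: n−1=m, d−3=a, u−1=t, h−3=e, s−1=r, l−3=i, b−1=a, o−3=l.

material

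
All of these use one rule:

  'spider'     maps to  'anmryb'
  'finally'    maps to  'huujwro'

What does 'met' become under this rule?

cnv

The output letters match the input read backwards, each shifted +9: spider reversed is redips. Two steps: reverse the string, then apply a Caesar shift of +9.
For met: reverse → tem; then shift: t+9=c, e+9=n, m+9=v.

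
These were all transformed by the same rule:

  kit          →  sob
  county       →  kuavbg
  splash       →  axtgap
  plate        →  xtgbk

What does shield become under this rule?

The shift depends on letter class: consonant k→s is +8, but vowel i→o is +6. The rule splits by letter class: vowels +6, consonants +8.
On shield: s(cons)+8=a, h(cons)+8=p, i(vowel)+6=o, e(vowel)+6=k, l(cons)+8=t, d(cons)+8=l.

apoktl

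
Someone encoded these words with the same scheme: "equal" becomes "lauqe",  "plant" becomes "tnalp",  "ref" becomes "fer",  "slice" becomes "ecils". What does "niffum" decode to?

muffin

It's just the letters in reverse order.
Reversing it on niffum: then reverse → muffin.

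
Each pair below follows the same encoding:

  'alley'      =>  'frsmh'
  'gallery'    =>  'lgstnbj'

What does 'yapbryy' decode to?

tuition

In alley: a→f is +5, l→r is +6, l→s is +7, e→m is +8 — the shift increases by 1 each position. Each letter shifts forward by (position + 5), i.e. 5, 6, 7, … — the shift grows by one for each successive letter.
Undoing it on yapbryy: y−5=t, a−6=u, p−7=i, b−8=t, r−9=i, y−10=o, y−11=n.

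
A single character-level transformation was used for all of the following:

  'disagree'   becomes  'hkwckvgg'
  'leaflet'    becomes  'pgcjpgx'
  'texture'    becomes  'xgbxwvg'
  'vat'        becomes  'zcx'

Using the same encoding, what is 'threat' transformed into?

xlvgcx

The shift depends on letter class: consonant d→h is +4, but vowel i→k is +2. Two shifts are in play — +2 for a/e/i/o/u, +4 for every other letter.
For threat: t(cons)+4=x, h(cons)+4=l, r(cons)+4=v, e(vowel)+2=g, a(vowel)+2=c, t(cons)+4=x.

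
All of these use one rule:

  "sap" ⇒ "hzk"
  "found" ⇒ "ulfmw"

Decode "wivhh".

dress

This is the alphabet-reversal cipher (Atbash): a becomes z, b becomes y, etc.
Decoding wivhh: w↔d, i↔r, v↔e, h↔s, h↔s.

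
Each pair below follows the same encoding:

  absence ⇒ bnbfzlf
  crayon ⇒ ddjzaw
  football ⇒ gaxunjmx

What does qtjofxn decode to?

phantom

Shifts by position in absence: pos 0: a→b (+1), pos 1: b→n (+12), pos 2: s→b (+9), pos 3: e→f (+1), pos 4: n→z (+12), pos 5: c→l (+9) — repeating every 3. The shifts repeat in a cycle of length 3: positions 0,1,… shift by +1, +12, +9, then the pattern repeats.
Reversing it on qtjofxn: q−1=p, t−12=h, j−9=a, o−1=n, f−12=t, x−9=o, n−1=m.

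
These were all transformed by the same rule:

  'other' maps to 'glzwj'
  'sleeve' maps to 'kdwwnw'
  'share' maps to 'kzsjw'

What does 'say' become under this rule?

Compare letters: o→g is +18, t→l is +18, h→z is +18 — a constant shift. It's a constant shift of +18 (ROT18).
On say: s+18=k, a+18=s, y+18=q.

ksq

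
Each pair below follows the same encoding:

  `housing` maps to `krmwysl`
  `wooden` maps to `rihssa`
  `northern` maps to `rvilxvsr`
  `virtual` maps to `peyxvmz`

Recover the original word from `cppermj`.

The output letters match the input read backwards, each shifted +4: housing reversed is gnisuoh. Two steps: reverse the string, then apply a Caesar shift of +4.
Decoding cppermj: shift back: c−4=y, p−4=l, p−4=l, e−4=a, r−4=n, m−4=i, j−4=f → yllanif; then reverse → finally.

finally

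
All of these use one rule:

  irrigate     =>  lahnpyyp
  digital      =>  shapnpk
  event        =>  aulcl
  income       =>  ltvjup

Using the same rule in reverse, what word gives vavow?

The output letters match the input read backwards, each shifted +7: irrigate reversed is etagirri. Two steps: reverse the string, then apply a Caesar shift of +7.
Decoding vavow: shift back: v−7=o, a−7=t, v−7=o, o−7=h, w−7=p → otohp; then reverse → photo.

photo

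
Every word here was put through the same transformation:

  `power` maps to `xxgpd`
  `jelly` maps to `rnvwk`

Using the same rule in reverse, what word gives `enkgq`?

weave

Letter i (0-indexed) is shifted by i+8, so successive shifts are 8, 9, 10, ….
Undoing it on enkgq: e−8=w, n−9=e, k−10=a, g−11=v, q−12=e.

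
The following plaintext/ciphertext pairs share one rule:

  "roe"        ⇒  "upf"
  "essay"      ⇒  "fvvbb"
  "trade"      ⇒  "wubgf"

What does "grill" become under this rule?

Two shifts are in play — +1 for a/e/i/o/u, +3 for every other letter.
For grill: g(cons)+3=j, r(cons)+3=u, i(vowel)+1=j, l(cons)+3=o, l(cons)+3=o.

jujoo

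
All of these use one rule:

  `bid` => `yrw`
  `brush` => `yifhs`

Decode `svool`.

hello

Letters are reflected about the middle of the alphabet (position → 25−position): Atbash.
Reversing it on svool: s↔h, v↔e, o↔l, o↔l, l↔o.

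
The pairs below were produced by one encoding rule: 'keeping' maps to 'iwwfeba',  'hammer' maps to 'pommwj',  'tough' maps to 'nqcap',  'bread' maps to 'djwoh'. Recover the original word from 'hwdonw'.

debate

Each letter's alphabet position (a=0..z=25) is mapped through 15·x+14 mod 26 — an affine cipher.
Reversing it on hwdonw: h(7)→7·(7−14)≡3=d; w(22)→7·(22−14)≡4=e; d(3)→7·(3−14)≡1=b; o(14)→7·(14−14)≡0=a; n(13)→7·(13−14)≡19=t; w(22)→7·(22−14)≡4=e (all mod 26).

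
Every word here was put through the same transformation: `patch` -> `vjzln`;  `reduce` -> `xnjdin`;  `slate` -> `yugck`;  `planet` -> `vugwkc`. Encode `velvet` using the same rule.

bnrekc

Shifts by position in patch: pos 0: p→v (+6), pos 1: a→j (+9), pos 2: t→z (+6), pos 3: c→l (+9) — repeating every 2. The shifts repeat in a cycle of length 2: positions 0,1,… shift by +6, +9, then the pattern repeats.
For velvet: v+6=b, e+9=n, l+6=r, v+9=e, e+6=k, t+9=c.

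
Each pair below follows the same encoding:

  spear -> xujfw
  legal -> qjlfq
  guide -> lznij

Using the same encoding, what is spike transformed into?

This is a Caesar cipher with shift 5.
For spike: s+5=x, p+5=u, i+5=n, k+5=p, e+5=j.

xunpj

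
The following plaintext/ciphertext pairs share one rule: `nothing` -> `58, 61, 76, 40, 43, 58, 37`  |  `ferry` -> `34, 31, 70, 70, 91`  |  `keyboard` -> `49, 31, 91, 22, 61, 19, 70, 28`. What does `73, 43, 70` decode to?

n(#14)→58 and o(#15)→61: differences scale by 3, so n = 3·pos + 16. With a=1..z=26, the number is 3·pos + 16.
Decoding 73, 43, 70: 73→(73−16)÷3=19=s, 43→(43−16)÷3=9=i, 70→(70−16)÷3=18=r.

sir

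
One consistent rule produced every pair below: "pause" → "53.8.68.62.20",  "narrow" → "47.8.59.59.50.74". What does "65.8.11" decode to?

tab

Each letter becomes 3×(its alphabet position, a=1..z=26) + 5.
Reversing it on 65.8.11: 65→(65−5)÷3=20=t, 8→(8−5)÷3=1=a, 11→(11−5)÷3=2=b.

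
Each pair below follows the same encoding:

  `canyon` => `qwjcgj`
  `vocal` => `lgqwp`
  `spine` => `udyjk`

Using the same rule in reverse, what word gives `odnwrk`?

Each letter's alphabet position (a=0..z=25) is mapped through 23·x+22 mod 26 — an affine cipher.
Undoing it on odnwrk: o(14)→17·(14−22)≡20=u; d(3)→17·(3−22)≡15=p; n(13)→17·(13−22)≡3=d; w(22)→17·(22−22)≡0=a; r(17)→17·(17−22)≡19=t; k(10)→17·(10−22)≡4=e (all mod 26).

update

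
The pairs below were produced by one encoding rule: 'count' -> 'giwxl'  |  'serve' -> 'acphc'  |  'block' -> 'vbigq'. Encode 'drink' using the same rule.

rpuxq

Treating letters as 0–25, the rule is x ↦ 11x + 10 (mod 26).
Applying it to drink: d(3)→11·3+10≡17=r; r(17)→11·17+10≡15=p; i(8)→11·8+10≡20=u; n(13)→11·13+10≡23=x; k(10)→11·10+10≡16=q (all mod 26).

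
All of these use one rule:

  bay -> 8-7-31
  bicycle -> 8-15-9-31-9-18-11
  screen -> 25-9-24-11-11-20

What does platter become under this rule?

22-18-7-26-26-11-24

b is letter #2 and maps to 8: an offset of 6. Letters become their 1-based position plus 6 (so a→7, b→8, …).
On platter: p=16→22, l=12→18, a=1→7, t=20→26, t=20→26, e=5→11, r=18→24.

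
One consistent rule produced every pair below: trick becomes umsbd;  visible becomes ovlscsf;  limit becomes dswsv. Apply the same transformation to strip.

zsbdc

The output letters match the input read backwards, each shifted +10: trick reversed is kcirt. Read the word backwards and shift each letter +10.
For strip: reverse → pirts; then shift: p+10=z, i+10=s, r+10=b, t+10=d, s+10=c.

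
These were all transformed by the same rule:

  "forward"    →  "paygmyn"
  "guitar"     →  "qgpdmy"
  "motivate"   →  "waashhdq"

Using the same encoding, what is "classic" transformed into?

mxhcepm

Shifts by position in forward: pos 0: f→p (+10), pos 1: o→a (+12), pos 2: r→y (+7), pos 3: w→g (+10), pos 4: a→m (+12), pos 5: r→y (+7) — repeating every 3. The shifts repeat in a cycle of length 3: positions 0,1,… shift by +10, +12, +7, then the pattern repeats.
On classic: c+10=m, l+12=x, a+7=h, s+10=c, s+12=e, i+7=p, c+10=m.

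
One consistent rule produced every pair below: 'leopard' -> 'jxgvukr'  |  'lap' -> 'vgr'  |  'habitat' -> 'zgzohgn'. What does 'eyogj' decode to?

daisy

The output letters match the input read backwards, each shifted +6: leopard reversed is drapoel. Read the word backwards and shift each letter +6.
Undoing it on eyogj: shift back: e−6=y, y−6=s, o−6=i, g−6=a, j−6=d → ysiad; then reverse → daisy.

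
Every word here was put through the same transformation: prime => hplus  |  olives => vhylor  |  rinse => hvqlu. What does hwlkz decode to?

white

The output letters match the input read backwards, each shifted +3: prime reversed is emirp. Two steps: reverse the string, then apply a Caesar shift of +3.
Decoding hwlkz: shift back: h−3=e, w−3=t, l−3=i, k−3=h, z−3=w → etihw; then reverse → white.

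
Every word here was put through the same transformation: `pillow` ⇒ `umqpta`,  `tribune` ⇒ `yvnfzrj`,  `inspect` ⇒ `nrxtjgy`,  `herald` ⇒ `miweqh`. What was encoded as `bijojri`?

Shifts by position in pillow: pos 0: p→u (+5), pos 1: i→m (+4), pos 2: l→q (+5), pos 3: l→p (+4) — repeating every 2. It's a Vigenère-style cipher with numeric key [5,4]: position i shifts by key[i mod 2].
Decoding bijojri: b−5=w, i−4=e, j−5=e, o−4=k, j−5=e, r−4=n, i−5=d.

weekend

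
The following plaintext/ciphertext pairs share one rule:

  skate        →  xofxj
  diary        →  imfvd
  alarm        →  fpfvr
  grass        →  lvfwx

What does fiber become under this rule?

Shifts by position in skate: pos 0: s→x (+5), pos 1: k→o (+4), pos 2: a→f (+5), pos 3: t→x (+4) — repeating every 2. The shifts repeat in a cycle of length 2: positions 0,1,… shift by +5, +4, then the pattern repeats.
Applying it to fiber: f+5=k, i+4=m, b+5=g, e+4=i, r+5=w.

kmgiw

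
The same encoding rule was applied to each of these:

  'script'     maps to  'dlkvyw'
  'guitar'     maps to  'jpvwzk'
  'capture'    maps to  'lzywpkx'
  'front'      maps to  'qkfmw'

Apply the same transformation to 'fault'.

Each letter's alphabet position (a=0..z=25) is mapped through 19·x+25 mod 26 — an affine cipher.
On fault: f(5)→19·5+25≡16=q; a(0)→19·0+25≡25=z; u(20)→19·20+25≡15=p; l(11)→19·11+25≡0=a; t(19)→19·19+25≡22=w (all mod 26).

qzpaw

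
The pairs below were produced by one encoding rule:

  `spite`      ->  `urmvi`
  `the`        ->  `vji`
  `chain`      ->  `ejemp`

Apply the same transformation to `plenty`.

Vowels shift forward by 4 and consonants shift forward by 2.
For plenty: p(cons)+2=r, l(cons)+2=n, e(vowel)+4=i, n(cons)+2=p, t(cons)+2=v, y(cons)+2=a.

rnipva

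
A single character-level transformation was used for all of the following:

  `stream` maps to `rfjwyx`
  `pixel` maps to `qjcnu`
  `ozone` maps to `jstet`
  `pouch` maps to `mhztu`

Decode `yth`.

cot

The output letters match the input read backwards, each shifted +5: stream reversed is maerts. The word is reversed, then every letter is shifted forward by 5.
Reversing it on yth: shift back: y−5=t, t−5=o, h−5=c → toc; then reverse → cot.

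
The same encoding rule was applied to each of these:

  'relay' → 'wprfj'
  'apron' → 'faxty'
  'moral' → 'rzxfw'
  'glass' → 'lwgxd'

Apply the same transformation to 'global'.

lwuglr

A repeating key of period 3 is used — shifts +5, +11, +6 over and over.
Applying it to global: g+5=l, l+11=w, o+6=u, b+5=g, a+11=l, l+6=r.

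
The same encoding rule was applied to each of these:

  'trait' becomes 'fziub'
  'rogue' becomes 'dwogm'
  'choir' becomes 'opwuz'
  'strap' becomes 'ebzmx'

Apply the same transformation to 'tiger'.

Shifts by position in trait: pos 0: t→f (+12), pos 1: r→z (+8), pos 2: a→i (+8), pos 3: i→u (+12), pos 4: t→b (+8) — repeating every 3. It's a Vigenère-style cipher with numeric key [12,8,8]: position i shifts by key[i mod 3].
For tiger: t+12=f, i+8=q, g+8=o, e+12=q, r+8=z.

fqoqz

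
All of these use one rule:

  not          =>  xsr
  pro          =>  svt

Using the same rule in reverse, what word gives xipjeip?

The output letters match the input read backwards, each shifted +4: not reversed is ton. Two steps: reverse the string, then apply a Caesar shift of +4.
Reversing it on xipjeip: shift back: x−4=t, i−4=e, p−4=l, j−4=f, e−4=a, i−4=e, p−4=l → telfael; then reverse → leaflet.

leaflet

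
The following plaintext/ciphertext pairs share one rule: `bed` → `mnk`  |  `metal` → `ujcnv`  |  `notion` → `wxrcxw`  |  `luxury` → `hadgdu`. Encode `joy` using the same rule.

The output letters match the input read backwards, each shifted +9: bed reversed is deb. Two steps: reverse the string, then apply a Caesar shift of +9.
Applying it to joy: reverse → yoj; then shift: y+9=h, o+9=x, j+9=s.

hxs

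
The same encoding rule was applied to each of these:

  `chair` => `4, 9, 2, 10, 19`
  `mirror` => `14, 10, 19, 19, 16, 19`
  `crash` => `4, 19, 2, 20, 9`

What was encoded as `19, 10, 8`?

rig

c is letter #3 and maps to 4: an offset of 1. Letters become their 1-based position plus 1 (so a→2, b→3, …).
Decoding 19, 10, 8: 19→(19−1)÷1=18=r, 10→(10−1)÷1=9=i, 8→(8−1)÷1=7=g.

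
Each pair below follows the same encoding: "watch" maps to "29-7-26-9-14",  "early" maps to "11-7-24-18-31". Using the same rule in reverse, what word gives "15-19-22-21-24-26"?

w is letter #23 and maps to 29: an offset of 6. The number is (letter's place in the alphabet, a=1) + 6.
Reversing it on 15-19-22-21-24-26: 15→(15−6)÷1=9=i, 19→(19−6)÷1=13=m, 22→(22−6)÷1=16=p, 21→(21−6)÷1=15=o, 24→(24−6)÷1=18=r, 26→(26−6)÷1=20=t.

import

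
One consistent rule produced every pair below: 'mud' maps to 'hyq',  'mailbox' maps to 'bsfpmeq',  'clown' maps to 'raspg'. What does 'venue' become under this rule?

iyriz

The output letters match the input read backwards, each shifted +4: mud reversed is dum. Read the word backwards and shift each letter +4.
Applying it to venue: reverse → eunev; then shift: e+4=i, u+4=y, n+4=r, e+4=i, v+4=z.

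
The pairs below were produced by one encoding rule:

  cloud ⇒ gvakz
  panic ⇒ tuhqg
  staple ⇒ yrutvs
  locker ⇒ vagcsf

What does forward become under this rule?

c(2)→g(6) and l(11)→v(21) fit y≡19x+20 (mod 26); the inverse of 19 mod 26 is 11. This is an affine cipher: with a=0,…,z=25, each position x becomes (19x+20) mod 26.
On forward: f(5)→19·5+20≡11=l; o(14)→19·14+20≡0=a; r(17)→19·17+20≡5=f; w(22)→19·22+20≡22=w; a(0)→19·0+20≡20=u; r(17)→19·17+20≡5=f; d(3)→19·3+20≡25=z (all mod 26).

lafwufz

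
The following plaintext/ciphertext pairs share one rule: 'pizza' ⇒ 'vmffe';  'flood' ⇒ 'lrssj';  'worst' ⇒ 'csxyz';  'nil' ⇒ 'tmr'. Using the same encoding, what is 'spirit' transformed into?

yvmxmz

The shift depends on letter class: consonant p→v is +6, but vowel i→m is +4. Two shifts are in play — +4 for a/e/i/o/u, +6 for every other letter.
Applying it to spirit: s(cons)+6=y, p(cons)+6=v, i(vowel)+4=m, r(cons)+6=x, i(vowel)+4=m, t(cons)+6=z.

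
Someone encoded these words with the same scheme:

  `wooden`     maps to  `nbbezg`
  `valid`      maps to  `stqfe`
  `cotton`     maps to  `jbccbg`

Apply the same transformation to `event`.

zszgc

Treating letters as 0–25, the rule is x ↦ 21x + 19 (mod 26).
Applying it to event: e(4)→21·4+19≡25=z; v(21)→21·21+19≡18=s; e(4)→21·4+19≡25=z; n(13)→21·13+19≡6=g; t(19)→21·19+19≡2=c (all mod 26).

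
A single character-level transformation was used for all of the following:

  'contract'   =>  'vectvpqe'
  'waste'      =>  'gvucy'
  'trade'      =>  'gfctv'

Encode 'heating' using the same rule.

The output letters match the input read backwards, each shifted +2: contract reversed is tcartnoc. The word is reversed, then every letter is shifted forward by 2.
Applying it to heating: reverse → gnitaeh; then shift: g+2=i, n+2=p, i+2=k, t+2=v, a+2=c, e+2=g, h+2=j.

ipkvcgj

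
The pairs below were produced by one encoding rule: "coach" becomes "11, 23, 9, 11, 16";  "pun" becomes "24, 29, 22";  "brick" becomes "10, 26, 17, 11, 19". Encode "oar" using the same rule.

23, 9, 26

c is letter #3 and maps to 11: an offset of 8. Each letter is replaced by its alphabet position (a=1..z=26) + 8.
Applying it to oar: o=15→23, a=1→9, r=18→26.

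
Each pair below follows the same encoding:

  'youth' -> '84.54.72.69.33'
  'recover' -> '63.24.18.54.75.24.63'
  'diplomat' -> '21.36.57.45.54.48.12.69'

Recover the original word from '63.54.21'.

rod

With a=1..z=26, the number is 3·pos + 9.
Reversing it on 63.54.21: 63→(63−9)÷3=18=r, 54→(54−9)÷3=15=o, 21→(21−9)÷3=4=d.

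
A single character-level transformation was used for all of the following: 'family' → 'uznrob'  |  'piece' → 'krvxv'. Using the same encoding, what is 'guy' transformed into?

Each pair mirrors across the alphabet (f↔u, a↔z, m↔n): positions sum to 25. Letters are reflected about the middle of the alphabet (position → 25−position): Atbash.
On guy: g↔t, u↔f, y↔b.

tfb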